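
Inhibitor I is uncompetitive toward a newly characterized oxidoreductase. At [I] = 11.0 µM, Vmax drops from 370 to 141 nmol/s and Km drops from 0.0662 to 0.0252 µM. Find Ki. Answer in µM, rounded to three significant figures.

6.77 µM

Uncompetitive: Vmax,app = Vmax/α (and Km,app = Km/α) with α = 1 + [I]/Ki.
α = Vmax/Vmax,app = 370/141 = 2.624.
Ki = [I]/(α − 1) = 11.0/1.624 = 6.77 µM.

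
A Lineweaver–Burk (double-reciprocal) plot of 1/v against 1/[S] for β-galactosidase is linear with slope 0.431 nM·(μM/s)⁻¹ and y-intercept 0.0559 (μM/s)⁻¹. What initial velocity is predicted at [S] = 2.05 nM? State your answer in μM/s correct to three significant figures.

3.76 μM/s

The y-intercept is 1/Vmax, so Vmax = 1/0.0559 = 17.9 μM/s.
The slope is Km/Vmax, so Km = 0.431 × 17.9 = 7.71 nM.
Then v = 17.9 × 2.05/(7.71 + 2.05) = 3.76 μM/s.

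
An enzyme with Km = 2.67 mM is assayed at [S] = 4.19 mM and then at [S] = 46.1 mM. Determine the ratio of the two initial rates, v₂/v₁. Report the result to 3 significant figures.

1.55

The fractional saturations are [S]/(Km+[S]) = 4.19/6.860 = 0.6108 and 46.1/48.77 = 0.9453.
v₂/v₁ is just their ratio: 0.9453/0.6108 = 1.55.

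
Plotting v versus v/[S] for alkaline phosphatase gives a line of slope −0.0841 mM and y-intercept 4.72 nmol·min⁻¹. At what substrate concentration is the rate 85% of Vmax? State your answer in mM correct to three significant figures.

The Eadie–Hofstee slope gives Km = 0.0841 mM (slope = −Km).
v/Vmax = [S]/(Km+[S]) = 0.85 ⇒ [S] = Km·0.85/(1−0.85) = 0.0841 × 5.667 = 0.477 mM.

0.477 mM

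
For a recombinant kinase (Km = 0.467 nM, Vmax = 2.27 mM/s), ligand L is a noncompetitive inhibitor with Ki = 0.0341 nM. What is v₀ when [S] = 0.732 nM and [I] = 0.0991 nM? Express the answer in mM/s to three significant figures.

With α = 1 + [I]/Ki = 1 + 0.0991/0.0341 = 3.906, the noncompetitive rate law is v = (Vmax/α)·[S] / (Km + [S]).
v = (2.27/3.906)×0.732 / (0.467 + 0.732) = 0.4254/1.199 = 0.355 mM/s.

0.355 mM/s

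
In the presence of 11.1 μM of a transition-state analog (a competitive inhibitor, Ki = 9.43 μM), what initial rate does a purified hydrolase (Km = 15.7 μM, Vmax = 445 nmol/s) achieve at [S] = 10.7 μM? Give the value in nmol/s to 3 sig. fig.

106 nmol/s

α = 1 + [I]/Ki = 1 + 11.1/9.43 = 2.177.
For a competitive inhibitor, Vmax is unchanged and the apparent Km becomes α·Km: Km,app = 34.2 μM, Vmax,app = 445 nmol/s.
v = Vmax,app·[S]/(Km,app + [S]) = 445 × 10.7/(34.2 + 10.7) = 106 nmol/s.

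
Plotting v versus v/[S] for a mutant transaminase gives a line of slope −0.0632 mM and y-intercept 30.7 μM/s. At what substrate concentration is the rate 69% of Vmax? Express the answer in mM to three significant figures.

The Eadie–Hofstee slope gives Km = 0.0632 mM (slope = −Km).
v/Vmax = [S]/(Km+[S]) = 0.69 ⇒ [S] = Km·0.69/(1−0.69) = 0.0632 × 2.226 = 0.141 mM.

0.141 mM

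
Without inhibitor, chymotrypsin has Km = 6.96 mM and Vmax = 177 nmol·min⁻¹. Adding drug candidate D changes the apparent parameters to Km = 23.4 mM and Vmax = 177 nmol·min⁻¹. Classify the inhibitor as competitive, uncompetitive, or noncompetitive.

Km increases (6.96 → 23.4 mM) while Vmax is unchanged — the hallmark of competitive inhibition.

competitive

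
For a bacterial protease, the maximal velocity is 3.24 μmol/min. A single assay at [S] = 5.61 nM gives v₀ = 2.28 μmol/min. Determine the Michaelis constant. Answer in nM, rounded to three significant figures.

2.36 nM

From v = Vmax[S]/(Km+[S]), Km = [S](Vmax − v)/v.
Km = 5.61 × (3.24 − 2.28) / 2.28 = 5.386/2.28 = 2.36 nM.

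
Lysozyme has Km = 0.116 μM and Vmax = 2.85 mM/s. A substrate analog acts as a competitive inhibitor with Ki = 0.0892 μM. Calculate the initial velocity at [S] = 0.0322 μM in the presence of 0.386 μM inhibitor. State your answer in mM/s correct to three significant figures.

0.141 mM/s

α = 1 + [I]/Ki = 1 + 0.386/0.0892 = 5.327.
For a competitive inhibitor, Vmax is unchanged and the apparent Km becomes α·Km: Km,app = 0.618 μM, Vmax,app = 2.85 mM/s.
v = Vmax,app·[S]/(Km,app + [S]) = 2.85 × 0.0322/(0.618 + 0.0322) = 0.141 mM/s.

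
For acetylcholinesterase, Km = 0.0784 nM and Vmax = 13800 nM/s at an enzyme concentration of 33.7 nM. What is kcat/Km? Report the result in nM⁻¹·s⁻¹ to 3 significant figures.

5220 nM⁻¹·s⁻¹

kcat = Vmax/[E]total = 13800/33.7 = 409 s⁻¹.
kcat/Km = 409/0.0784 = 5220 nM⁻¹·s⁻¹.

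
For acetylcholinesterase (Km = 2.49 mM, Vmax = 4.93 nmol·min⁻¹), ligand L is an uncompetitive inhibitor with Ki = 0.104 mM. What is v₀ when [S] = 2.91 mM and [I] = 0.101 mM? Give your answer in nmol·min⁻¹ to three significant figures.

With α = 1 + [I]/Ki = 1 + 0.101/0.104 = 1.971, the uncompetitive rate law is v = (Vmax/α)·[S] / (Km/α + [S]).
v = (4.93/1.971)×2.91 / (2.49/1.971 + 2.91) = 7.278/4.173 = 1.74 nmol·min⁻¹.

1.74 nmol·min⁻¹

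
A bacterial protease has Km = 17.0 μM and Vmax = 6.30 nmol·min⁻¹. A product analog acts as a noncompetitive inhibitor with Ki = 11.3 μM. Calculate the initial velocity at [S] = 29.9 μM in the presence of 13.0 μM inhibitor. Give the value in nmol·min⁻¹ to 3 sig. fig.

1.87 nmol·min⁻¹

With α = 1 + [I]/Ki = 1 + 13.0/11.3 = 2.150, the noncompetitive rate law is v = (Vmax/α)·[S] / (Km + [S]).
v = (6.30/2.150)×29.9 / (17.0 + 29.9) = 87.60/46.90 = 1.87 nmol·min⁻¹.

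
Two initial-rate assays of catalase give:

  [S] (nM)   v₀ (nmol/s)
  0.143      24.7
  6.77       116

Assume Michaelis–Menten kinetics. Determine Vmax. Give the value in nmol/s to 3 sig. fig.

126 nmol/s

From v = Vmax[S]/(Km+[S]), each point gives Vmax = v(Km+[S])/[S].
Equating: 24.7(Km+0.143)/0.143 = 116(Km+6.77)/6.77.
172.7·Km + 24.7 = 17.13·Km + 116, so (172.7 − 17.13)·Km = 116 − 24.7.
Km = 91.30/155.6 = 0.587 nM; then Vmax = 24.7(0.587+0.143)/0.143 = 126 nmol/s.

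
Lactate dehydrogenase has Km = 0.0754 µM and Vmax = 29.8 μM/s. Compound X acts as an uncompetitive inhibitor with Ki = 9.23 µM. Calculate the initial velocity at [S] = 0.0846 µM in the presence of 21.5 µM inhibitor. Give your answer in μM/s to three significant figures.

7.06 μM/s

α = 1 + [I]/Ki = 1 + 21.5/9.23 = 3.329.
For an uncompetitive inhibitor, both parameters are divided by α, giving Vmax/α and Km/α: Km,app = 0.0226 µM, Vmax,app = 8.95 μM/s.
v = Vmax,app·[S]/(Km,app + [S]) = 8.95 × 0.0846/(0.0226 + 0.0846) = 7.06 μM/s.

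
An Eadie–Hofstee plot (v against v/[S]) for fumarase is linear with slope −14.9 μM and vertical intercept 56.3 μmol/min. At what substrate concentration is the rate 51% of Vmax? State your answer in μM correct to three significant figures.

The Eadie–Hofstee slope gives Km = 14.9 μM (slope = −Km).
v/Vmax = [S]/(Km+[S]) = 0.51 ⇒ [S] = Km·0.51/(1−0.51) = 14.9 × 1.041 = 15.5 μM.

15.5 μM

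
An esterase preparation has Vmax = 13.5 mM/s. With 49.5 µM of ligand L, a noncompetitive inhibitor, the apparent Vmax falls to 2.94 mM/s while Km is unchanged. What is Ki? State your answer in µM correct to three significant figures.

Noncompetitive: Vmax,app = Vmax/α with α = 1 + [I]/Ki.
α = Vmax/Vmax,app = 13.5/2.94 = 4.592.
Ki = [I]/(α − 1) = 49.5/3.592 = 13.8 µM.

13.8 µM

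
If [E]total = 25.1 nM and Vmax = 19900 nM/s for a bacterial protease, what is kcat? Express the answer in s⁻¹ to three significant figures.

kcat = Vmax/[E]total = 19900 nM/s / 25.1 nM = 793 s⁻¹.

793 s⁻¹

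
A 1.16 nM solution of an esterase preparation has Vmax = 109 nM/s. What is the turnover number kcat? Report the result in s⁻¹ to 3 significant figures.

kcat = Vmax/[E]total = 109 nM/s / 1.16 nM = 94.0 s⁻¹.

94.0 s⁻¹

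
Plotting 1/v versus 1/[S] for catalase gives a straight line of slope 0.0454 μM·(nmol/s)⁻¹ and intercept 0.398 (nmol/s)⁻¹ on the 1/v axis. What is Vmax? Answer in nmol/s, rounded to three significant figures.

The y-intercept of a Lineweaver–Burk plot equals 1/Vmax, so Vmax = 1/0.398 = 2.51 nmol/s.

2.51 nmol/s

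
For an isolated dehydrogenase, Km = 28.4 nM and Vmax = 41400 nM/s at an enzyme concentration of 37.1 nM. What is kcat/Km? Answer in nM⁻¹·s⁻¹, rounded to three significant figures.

kcat = Vmax/[E]total = 41400/37.1 = 1120 s⁻¹.
kcat/Km = 1120/28.4 = 39.3 nM⁻¹·s⁻¹.

39.3 nM⁻¹·s⁻¹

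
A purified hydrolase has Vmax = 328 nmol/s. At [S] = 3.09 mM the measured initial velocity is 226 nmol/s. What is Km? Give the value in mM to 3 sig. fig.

1.39 mM

From v = Vmax[S]/(Km+[S]), Km = [S](Vmax − v)/v.
Km = 3.09 × (328 − 226) / 226 = 315.2/226 = 1.39 mM.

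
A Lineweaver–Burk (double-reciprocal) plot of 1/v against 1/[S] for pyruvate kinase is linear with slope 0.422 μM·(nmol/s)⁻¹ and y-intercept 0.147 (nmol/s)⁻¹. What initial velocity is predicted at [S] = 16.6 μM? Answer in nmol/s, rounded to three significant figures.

The y-intercept is 1/Vmax, so Vmax = 1/0.147 = 6.80 nmol/s.
The slope is Km/Vmax, so Km = 0.422 × 6.80 = 2.87 μM.
Then v = 6.80 × 16.6/(2.87 + 16.6) = 5.80 nmol/s.

5.80 nmol/s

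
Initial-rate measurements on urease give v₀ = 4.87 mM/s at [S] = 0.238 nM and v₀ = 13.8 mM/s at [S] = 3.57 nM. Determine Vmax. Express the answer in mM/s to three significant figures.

From v = Vmax[S]/(Km+[S]), each point gives Vmax = v(Km+[S])/[S].
Equating: 4.87(Km+0.238)/0.238 = 13.8(Km+3.57)/3.57.
20.46·Km + 4.87 = 3.866·Km + 13.8, so (20.46 − 3.866)·Km = 13.8 − 4.87.
Km = 8.930/16.60 = 0.538 nM; then Vmax = 4.87(0.538+0.238)/0.238 = 15.9 mM/s.

15.9 mM/s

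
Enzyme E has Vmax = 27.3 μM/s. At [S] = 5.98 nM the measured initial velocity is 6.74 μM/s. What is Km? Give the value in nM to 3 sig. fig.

From v = Vmax[S]/(Km+[S]), Km = [S](Vmax − v)/v.
Km = 5.98 × (27.3 − 6.74) / 6.74 = 122.9/6.74 = 18.2 nM.

18.2 nM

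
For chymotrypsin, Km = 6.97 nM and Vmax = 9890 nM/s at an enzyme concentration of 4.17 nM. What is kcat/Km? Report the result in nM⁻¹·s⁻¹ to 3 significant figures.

kcat = Vmax/[E]total = 9890/4.17 = 2370 s⁻¹.
kcat/Km = 2370/6.97 = 340 nM⁻¹·s⁻¹.

340 nM⁻¹·s⁻¹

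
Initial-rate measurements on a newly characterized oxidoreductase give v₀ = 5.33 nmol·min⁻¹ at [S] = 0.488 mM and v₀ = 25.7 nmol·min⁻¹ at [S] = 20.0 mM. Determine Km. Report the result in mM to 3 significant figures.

2.11 mM

In reciprocal form, 1/v = (Km/Vmax)·(1/[S]) + 1/Vmax. The two points give (1/[S], 1/v) = (2.049, 0.1876) and (0.05000, 0.03891).
Slope = (0.1876 − 0.03891)/(2.049 − 0.05000) = 0.07438; intercept = 0.1876 − 0.07438×2.049 = 0.03519.
Vmax = 1/intercept = 28.4 nmol·min⁻¹; Km = slope × Vmax = 0.07438 × 28.4 = 2.11 mM.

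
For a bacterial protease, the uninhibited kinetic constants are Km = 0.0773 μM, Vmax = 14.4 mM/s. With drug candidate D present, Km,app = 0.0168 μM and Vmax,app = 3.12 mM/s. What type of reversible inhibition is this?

uncompetitive

Both Km and Vmax decrease by the same factor (~4.61-fold) — characteristic of uncompetitive inhibition.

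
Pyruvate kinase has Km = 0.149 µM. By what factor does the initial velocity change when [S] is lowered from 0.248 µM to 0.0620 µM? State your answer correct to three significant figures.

0.470

The fractional saturations are [S]/(Km+[S]) = 0.248/0.3970 = 0.6247 and 0.0620/0.2110 = 0.2938.
v₂/v₁ is just their ratio: 0.2938/0.6247 = 0.470.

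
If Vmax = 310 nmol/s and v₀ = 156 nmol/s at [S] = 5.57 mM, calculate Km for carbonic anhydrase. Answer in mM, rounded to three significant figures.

From v = Vmax[S]/(Km+[S]), Km = [S](Vmax − v)/v.
Km = 5.57 × (310 − 156) / 156 = 857.8/156 = 5.50 mM.

5.50 mM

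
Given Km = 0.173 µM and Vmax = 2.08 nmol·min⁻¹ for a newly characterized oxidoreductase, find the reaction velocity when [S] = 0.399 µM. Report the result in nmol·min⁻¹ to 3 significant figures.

1.45 nmol·min⁻¹

[S]/(Km+[S]) = 0.399/0.5720 = 0.6976, the fractional saturation.
v = 0.6976 × Vmax = 0.6976 × 2.08 = 1.45 nmol·min⁻¹.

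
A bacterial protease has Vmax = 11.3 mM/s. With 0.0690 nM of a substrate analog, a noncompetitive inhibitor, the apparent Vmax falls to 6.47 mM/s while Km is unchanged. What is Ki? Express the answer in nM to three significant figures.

Noncompetitive: Vmax,app = Vmax/α with α = 1 + [I]/Ki.
α = Vmax/Vmax,app = 11.3/6.47 = 1.747.
Ki = [I]/(α − 1) = 0.0690/0.7465 = 0.0924 nM.

0.0924 nM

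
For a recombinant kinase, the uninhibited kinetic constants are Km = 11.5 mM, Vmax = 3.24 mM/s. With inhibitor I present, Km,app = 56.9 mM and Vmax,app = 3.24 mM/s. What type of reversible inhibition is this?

Km increases (11.5 → 56.9 mM) while Vmax is unchanged — the hallmark of competitive inhibition.

competitive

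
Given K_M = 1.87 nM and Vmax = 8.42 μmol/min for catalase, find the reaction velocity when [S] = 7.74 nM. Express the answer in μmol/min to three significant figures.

[S]/(Km+[S]) = 7.74/9.610 = 0.8054, the fractional saturation.
v = 0.8054 × Vmax = 0.8054 × 8.42 = 6.78 μmol/min.

6.78 μmol/min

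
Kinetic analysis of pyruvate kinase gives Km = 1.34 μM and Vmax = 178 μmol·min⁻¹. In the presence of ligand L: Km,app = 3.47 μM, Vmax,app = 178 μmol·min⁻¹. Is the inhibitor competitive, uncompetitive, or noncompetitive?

competitive

Km increases (1.34 → 3.47 μM) while Vmax is unchanged — the hallmark of competitive inhibition.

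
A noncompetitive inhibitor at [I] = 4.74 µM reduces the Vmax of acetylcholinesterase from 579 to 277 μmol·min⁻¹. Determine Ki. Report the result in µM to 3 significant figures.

4.35 µM

Noncompetitive: Vmax,app = Vmax/α with α = 1 + [I]/Ki.
α = Vmax/Vmax,app = 579/277 = 2.090.
Since α = 1 + [I]/Ki, [I]/Ki = 2.090 − 1 = 1.090 and Ki = 4.74/1.090 = 4.35 µM.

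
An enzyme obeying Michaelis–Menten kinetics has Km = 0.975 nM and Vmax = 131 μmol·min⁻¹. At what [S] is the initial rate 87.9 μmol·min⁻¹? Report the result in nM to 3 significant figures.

Rearranging v = Vmax[S]/(Km+[S]) gives [S] = Km·v/(Vmax − v).
[S] = 0.975 × 87.9 / (131 − 87.9) = 85.70/43.10 = 1.99 nM.

1.99 nM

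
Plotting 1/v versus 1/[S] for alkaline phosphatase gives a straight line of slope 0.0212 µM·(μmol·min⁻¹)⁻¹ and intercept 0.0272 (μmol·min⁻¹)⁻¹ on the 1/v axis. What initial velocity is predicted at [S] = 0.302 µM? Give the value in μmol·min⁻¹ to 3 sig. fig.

The y-intercept is 1/Vmax, so Vmax = 1/0.0272 = 36.8 μmol·min⁻¹.
The slope is Km/Vmax, so Km = 0.0212 × 36.8 = 0.779 µM.
Then v = 36.8 × 0.302/(0.779 + 0.302) = 10.3 μmol·min⁻¹.

10.3 μmol·min⁻¹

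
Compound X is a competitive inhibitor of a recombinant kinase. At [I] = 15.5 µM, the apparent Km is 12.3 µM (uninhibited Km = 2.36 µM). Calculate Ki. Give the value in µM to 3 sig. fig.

Competitive: Km,app = α·Km with α = 1 + [I]/Ki.
α = Km,app/Km = 12.3/2.36 = 5.212.
Since α = 1 + [I]/Ki, [I]/Ki = 5.212 − 1 = 4.212 and Ki = 15.5/4.212 = 3.68 µM.

3.68 µM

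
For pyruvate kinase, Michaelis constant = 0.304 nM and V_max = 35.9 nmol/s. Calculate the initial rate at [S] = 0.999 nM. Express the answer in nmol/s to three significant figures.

v = Vmax·[S]/(Km + [S]) = 35.9 × 0.999 / (0.304 + 0.999)
  = 35.86 / 1.303 = 27.5 nmol/s.

27.5 nmol/s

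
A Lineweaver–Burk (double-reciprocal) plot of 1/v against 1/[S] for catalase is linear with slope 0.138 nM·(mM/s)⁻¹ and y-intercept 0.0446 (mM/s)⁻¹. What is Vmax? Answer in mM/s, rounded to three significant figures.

The y-intercept of a Lineweaver–Burk plot equals 1/Vmax, so Vmax = 1/0.0446 = 22.4 mM/s.

22.4 mM/s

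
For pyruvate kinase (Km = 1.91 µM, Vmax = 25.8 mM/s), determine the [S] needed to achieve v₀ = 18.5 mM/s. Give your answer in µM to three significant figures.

The required fractional saturation is v/Vmax = 18.5/25.8 = 0.7171.
Then [S]/(Km+[S]) = 0.7171 ⇒ [S] = 1.91 × 0.7171/(1 − 0.7171) = 4.84 µM.

4.84 µM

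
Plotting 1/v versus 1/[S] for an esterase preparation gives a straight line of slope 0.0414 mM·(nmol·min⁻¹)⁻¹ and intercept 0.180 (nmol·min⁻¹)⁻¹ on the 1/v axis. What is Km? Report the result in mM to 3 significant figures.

0.230 mM

y-intercept = 1/Vmax ⇒ Vmax = 5.56 nmol·min⁻¹; slope = Km/Vmax ⇒ Km = slope × Vmax.
Km = 0.0414 × 5.56 = 0.230 mM.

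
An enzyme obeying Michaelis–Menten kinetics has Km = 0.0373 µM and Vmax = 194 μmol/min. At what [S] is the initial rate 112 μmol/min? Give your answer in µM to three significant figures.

The required fractional saturation is v/Vmax = 112/194 = 0.5773.
Then [S]/(Km+[S]) = 0.5773 ⇒ [S] = 0.0373 × 0.5773/(1 − 0.5773) = 0.0509 µM.

0.0509 µM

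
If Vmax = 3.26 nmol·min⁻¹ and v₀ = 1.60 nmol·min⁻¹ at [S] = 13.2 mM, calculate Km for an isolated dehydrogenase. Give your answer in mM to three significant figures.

From v = Vmax[S]/(Km+[S]), Km = [S](Vmax − v)/v.
Km = 13.2 × (3.26 − 1.60) / 1.60 = 21.91/1.60 = 13.7 mM.

13.7 mM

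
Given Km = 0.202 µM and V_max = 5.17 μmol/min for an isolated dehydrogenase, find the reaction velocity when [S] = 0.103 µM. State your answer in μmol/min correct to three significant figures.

v = Vmax·[S]/(Km + [S]) = 5.17 × 0.103 / (0.202 + 0.103)
  = 0.5325 / 0.3050 = 1.75 μmol/min.

1.75 μmol/min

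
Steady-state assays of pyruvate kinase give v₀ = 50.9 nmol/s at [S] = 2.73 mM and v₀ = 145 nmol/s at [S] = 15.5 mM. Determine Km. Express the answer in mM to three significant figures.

10.1 mM

From v = Vmax[S]/(Km+[S]), each point gives Vmax = v(Km+[S])/[S].
Equating: 50.9(Km+2.73)/2.73 = 145(Km+15.5)/15.5.
18.64·Km + 50.9 = 9.355·Km + 145, so (18.64 − 9.355)·Km = 145 − 50.9.
Km = 94.10/9.290 = 10.1 mM; then Vmax = 50.9(10.1+2.73)/2.73 = 240 nmol/s.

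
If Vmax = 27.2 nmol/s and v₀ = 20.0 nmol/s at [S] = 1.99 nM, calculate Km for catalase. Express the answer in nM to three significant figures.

From v = Vmax[S]/(Km+[S]), Km = [S](Vmax − v)/v.
Km = 1.99 × (27.2 − 20.0) / 20.0 = 14.33/20.0 = 0.716 nM.

0.716 nM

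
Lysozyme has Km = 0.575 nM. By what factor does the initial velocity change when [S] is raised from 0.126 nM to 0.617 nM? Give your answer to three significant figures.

2.88

The fractional saturations are [S]/(Km+[S]) = 0.126/0.7010 = 0.1797 and 0.617/1.192 = 0.5176.
v₂/v₁ is just their ratio: 0.5176/0.1797 = 2.88.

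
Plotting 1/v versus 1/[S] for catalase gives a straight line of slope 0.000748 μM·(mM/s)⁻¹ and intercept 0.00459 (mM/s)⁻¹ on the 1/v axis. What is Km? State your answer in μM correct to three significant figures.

0.163 μM

y-intercept = 1/Vmax ⇒ Vmax = 218 mM/s; slope = Km/Vmax ⇒ Km = slope × Vmax.
Km = 0.000748 × 218 = 0.163 μM.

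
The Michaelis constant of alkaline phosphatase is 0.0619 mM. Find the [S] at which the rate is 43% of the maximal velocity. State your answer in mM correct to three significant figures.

0.0467 mM

v/Vmax = [S]/(Km+[S]) = 0.43, so [S] = Km·0.43/(1 − 0.43) = 0.0619 × 0.7544.
[S] = 0.0467 mM.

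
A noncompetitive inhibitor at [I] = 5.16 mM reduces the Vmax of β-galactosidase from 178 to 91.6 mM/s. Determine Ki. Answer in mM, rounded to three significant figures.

Noncompetitive: Vmax,app = Vmax/α with α = 1 + [I]/Ki.
α = Vmax/Vmax,app = 178/91.6 = 1.943.
Ki = [I]/(α − 1) = 5.16/0.9432 = 5.47 mM.

5.47 mM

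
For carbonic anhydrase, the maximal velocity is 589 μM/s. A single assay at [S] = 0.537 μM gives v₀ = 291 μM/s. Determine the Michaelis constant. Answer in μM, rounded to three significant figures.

v/Vmax = 291/589 = 0.4941 = [S]/(Km+[S]).
So Km + [S] = [S]/0.4941 = 1.087 μM, giving Km = 1.087 − 0.537 = 0.550 μM.

0.550 μM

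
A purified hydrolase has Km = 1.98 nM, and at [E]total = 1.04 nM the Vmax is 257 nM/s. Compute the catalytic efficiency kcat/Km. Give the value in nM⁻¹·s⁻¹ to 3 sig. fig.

125 nM⁻¹·s⁻¹

kcat = Vmax/[E]total = 257/1.04 = 247 s⁻¹.
kcat/Km = 247/1.98 = 125 nM⁻¹·s⁻¹.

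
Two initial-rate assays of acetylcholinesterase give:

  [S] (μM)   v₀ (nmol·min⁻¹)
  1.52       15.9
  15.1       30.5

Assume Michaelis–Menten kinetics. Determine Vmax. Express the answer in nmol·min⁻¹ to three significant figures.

34.0 nmol·min⁻¹

From v = Vmax[S]/(Km+[S]), each point gives Vmax = v(Km+[S])/[S].
Equating: 15.9(Km+1.52)/1.52 = 30.5(Km+15.1)/15.1.
10.46·Km + 15.9 = 2.020·Km + 30.5, so (10.46 − 2.020)·Km = 30.5 − 15.9.
Km = 14.60/8.441 = 1.73 μM; then Vmax = 15.9(1.73+1.52)/1.52 = 34.0 nmol·min⁻¹.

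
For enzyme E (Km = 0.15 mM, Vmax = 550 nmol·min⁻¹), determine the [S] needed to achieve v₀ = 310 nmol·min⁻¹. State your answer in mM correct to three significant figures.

Rearranging v = Vmax[S]/(Km+[S]) gives [S] = Km·v/(Vmax − v).
[S] = 0.15 × 310 / (550 − 310) = 46.50/240.0 = 0.194 mM.

0.194 mM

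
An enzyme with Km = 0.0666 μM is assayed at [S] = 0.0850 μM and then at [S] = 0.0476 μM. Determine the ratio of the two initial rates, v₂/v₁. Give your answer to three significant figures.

The fractional saturations are [S]/(Km+[S]) = 0.0850/0.1516 = 0.5607 and 0.0476/0.1142 = 0.4168.
v₂/v₁ is just their ratio: 0.4168/0.5607 = 0.743.

0.743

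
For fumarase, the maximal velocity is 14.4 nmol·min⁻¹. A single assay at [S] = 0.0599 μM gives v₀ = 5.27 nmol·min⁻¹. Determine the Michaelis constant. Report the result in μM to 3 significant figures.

From v = Vmax[S]/(Km+[S]), Km = [S](Vmax − v)/v.
Km = 0.0599 × (14.4 − 5.27) / 5.27 = 0.5469/5.27 = 0.104 μM.

0.104 μM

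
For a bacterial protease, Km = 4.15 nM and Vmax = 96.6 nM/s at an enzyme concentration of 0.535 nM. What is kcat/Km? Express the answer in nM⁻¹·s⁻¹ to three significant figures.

kcat = Vmax/[E]total = 96.6/0.535 = 181 s⁻¹.
kcat/Km = 181/4.15 = 43.5 nM⁻¹·s⁻¹.

43.5 nM⁻¹·s⁻¹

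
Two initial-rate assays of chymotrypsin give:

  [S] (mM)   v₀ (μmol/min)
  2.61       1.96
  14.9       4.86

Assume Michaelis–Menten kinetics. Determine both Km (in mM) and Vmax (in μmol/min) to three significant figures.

In reciprocal form, 1/v = (Km/Vmax)·(1/[S]) + 1/Vmax. The two points give (1/[S], 1/v) = (0.3831, 0.5102) and (0.06711, 0.2058).
Slope = (0.5102 − 0.2058)/(0.3831 − 0.06711) = 0.9633; intercept = 0.5102 − 0.9633×0.3831 = 0.1411.
Vmax = 1/intercept = 7.09 μmol/min; Km = slope × Vmax = 0.9633 × 7.09 = 6.83 mM.

Km = 6.83 mM; Vmax = 7.09 μmol/min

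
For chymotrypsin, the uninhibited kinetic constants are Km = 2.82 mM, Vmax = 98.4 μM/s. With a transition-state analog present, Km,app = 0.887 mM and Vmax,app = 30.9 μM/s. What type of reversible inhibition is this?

uncompetitive

Both Km and Vmax decrease by the same factor (~3.18-fold) — characteristic of uncompetitive inhibition.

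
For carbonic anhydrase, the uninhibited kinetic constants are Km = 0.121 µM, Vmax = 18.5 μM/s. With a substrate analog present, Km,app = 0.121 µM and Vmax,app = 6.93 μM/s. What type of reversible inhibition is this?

Vmax decreases (18.5 → 6.93 μM/s) while Km is unchanged — pure noncompetitive inhibition.

noncompetitive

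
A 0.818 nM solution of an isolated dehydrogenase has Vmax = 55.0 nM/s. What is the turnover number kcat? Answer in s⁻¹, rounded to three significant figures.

67.2 s⁻¹

kcat = Vmax/[E]total = 55.0 nM/s / 0.818 nM = 67.2 s⁻¹.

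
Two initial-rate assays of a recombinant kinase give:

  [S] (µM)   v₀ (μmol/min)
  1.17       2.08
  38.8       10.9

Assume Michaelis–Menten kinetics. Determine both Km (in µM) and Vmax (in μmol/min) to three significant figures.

In reciprocal form, 1/v = (Km/Vmax)·(1/[S]) + 1/Vmax. The two points give (1/[S], 1/v) = (0.8547, 0.4808) and (0.02577, 0.09174).
Slope = (0.4808 − 0.09174)/(0.8547 − 0.02577) = 0.4693; intercept = 0.4808 − 0.4693×0.8547 = 0.07965.
Vmax = 1/intercept = 12.6 μmol/min; Km = slope × Vmax = 0.4693 × 12.6 = 5.89 µM.

Km = 5.89 µM; Vmax = 12.6 μmol/min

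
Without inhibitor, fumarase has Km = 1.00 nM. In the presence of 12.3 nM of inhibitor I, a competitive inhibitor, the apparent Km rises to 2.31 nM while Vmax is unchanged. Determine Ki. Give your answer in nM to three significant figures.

9.39 nM

Competitive: Km,app = α·Km with α = 1 + [I]/Ki.
α = Km,app/Km = 2.31/1.00 = 2.310.
Since α = 1 + [I]/Ki, [I]/Ki = 2.310 − 1 = 1.310 and Ki = 12.3/1.310 = 9.39 nM.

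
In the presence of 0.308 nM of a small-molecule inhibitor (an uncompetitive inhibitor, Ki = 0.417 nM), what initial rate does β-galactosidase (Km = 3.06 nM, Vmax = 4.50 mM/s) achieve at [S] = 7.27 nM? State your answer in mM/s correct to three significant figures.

2.08 mM/s

α = 1 + [I]/Ki = 1 + 0.308/0.417 = 1.739.
For an uncompetitive inhibitor, both parameters are divided by α, giving Vmax/α and Km/α: Km,app = 1.76 nM, Vmax,app = 2.59 mM/s.
v = Vmax,app·[S]/(Km,app + [S]) = 2.59 × 7.27/(1.76 + 7.27) = 2.08 mM/s.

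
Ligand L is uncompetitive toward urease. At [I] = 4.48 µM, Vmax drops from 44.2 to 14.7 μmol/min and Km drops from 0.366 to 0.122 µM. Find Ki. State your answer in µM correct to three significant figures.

Uncompetitive: Vmax,app = Vmax/α (and Km,app = Km/α) with α = 1 + [I]/Ki.
α = Vmax/Vmax,app = 44.2/14.7 = 3.007.
Ki = [I]/(α − 1) = 4.48/2.007 = 2.23 µM.

2.23 µM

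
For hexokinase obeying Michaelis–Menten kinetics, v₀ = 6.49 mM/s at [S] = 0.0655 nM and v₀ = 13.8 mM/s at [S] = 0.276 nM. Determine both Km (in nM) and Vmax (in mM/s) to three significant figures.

From v = Vmax[S]/(Km+[S]), each point gives Vmax = v(Km+[S])/[S].
Equating: 6.49(Km+0.0655)/0.0655 = 13.8(Km+0.276)/0.276.
99.08·Km + 6.49 = 50.00·Km + 13.8, so (99.08 − 50.00)·Km = 13.8 − 6.49.
Km = 7.310/49.08 = 0.149 nM; then Vmax = 6.49(0.149+0.0655)/0.0655 = 21.2 mM/s.

Km = 0.149 nM; Vmax = 21.2 mM/s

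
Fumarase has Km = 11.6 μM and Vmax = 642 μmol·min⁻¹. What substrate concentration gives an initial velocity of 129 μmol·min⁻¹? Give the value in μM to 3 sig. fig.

2.92 μM

Rearranging v = Vmax[S]/(Km+[S]) gives [S] = Km·v/(Vmax − v).
[S] = 11.6 × 129 / (642 − 129) = 1496/513.0 = 2.92 μM.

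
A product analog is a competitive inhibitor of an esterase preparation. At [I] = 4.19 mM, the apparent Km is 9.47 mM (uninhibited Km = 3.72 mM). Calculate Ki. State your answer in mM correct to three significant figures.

2.71 mM

Competitive: Km,app = α·Km with α = 1 + [I]/Ki.
α = Km,app/Km = 9.47/3.72 = 2.546.
Since α = 1 + [I]/Ki, [I]/Ki = 2.546 − 1 = 1.546 and Ki = 4.19/1.546 = 2.71 mM.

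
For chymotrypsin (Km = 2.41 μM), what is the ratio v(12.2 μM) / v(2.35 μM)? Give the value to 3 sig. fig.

1.69

The fractional saturations are [S]/(Km+[S]) = 2.35/4.760 = 0.4937 and 12.2/14.61 = 0.8350.
v₂/v₁ is just their ratio: 0.8350/0.4937 = 1.69.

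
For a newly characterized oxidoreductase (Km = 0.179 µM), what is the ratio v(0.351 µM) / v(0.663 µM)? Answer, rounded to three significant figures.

The fractional saturations are [S]/(Km+[S]) = 0.663/0.8420 = 0.7874 and 0.351/0.5300 = 0.6623.
v₂/v₁ is just their ratio: 0.6623/0.7874 = 0.841.

0.841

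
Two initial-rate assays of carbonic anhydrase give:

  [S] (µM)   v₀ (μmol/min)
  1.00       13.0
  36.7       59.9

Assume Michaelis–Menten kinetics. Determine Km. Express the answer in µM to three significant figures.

In reciprocal form, 1/v = (Km/Vmax)·(1/[S]) + 1/Vmax. The two points give (1/[S], 1/v) = (1.000, 0.07692) and (0.02725, 0.01669).
Slope = (0.07692 − 0.01669)/(1.000 − 0.02725) = 0.06192; intercept = 0.07692 − 0.06192×1.000 = 0.01501.
Vmax = 1/intercept = 66.6 μmol/min; Km = slope × Vmax = 0.06192 × 66.6 = 4.13 µM.

4.13 µM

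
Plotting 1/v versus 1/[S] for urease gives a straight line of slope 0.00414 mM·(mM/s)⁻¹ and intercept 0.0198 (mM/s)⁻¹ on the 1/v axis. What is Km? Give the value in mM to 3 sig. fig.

0.209 mM

y-intercept = 1/Vmax ⇒ Vmax = 50.5 mM/s; slope = Km/Vmax ⇒ Km = slope × Vmax.
Km = 0.00414 × 50.5 = 0.209 mM.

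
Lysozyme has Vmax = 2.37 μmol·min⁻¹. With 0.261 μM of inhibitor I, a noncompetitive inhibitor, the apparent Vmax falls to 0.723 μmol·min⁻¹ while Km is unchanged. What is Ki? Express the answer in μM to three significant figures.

Noncompetitive: Vmax,app = Vmax/α with α = 1 + [I]/Ki.
α = Vmax/Vmax,app = 2.37/0.723 = 3.278.
Ki = [I]/(α − 1) = 0.261/2.278 = 0.115 μM.

0.115 μM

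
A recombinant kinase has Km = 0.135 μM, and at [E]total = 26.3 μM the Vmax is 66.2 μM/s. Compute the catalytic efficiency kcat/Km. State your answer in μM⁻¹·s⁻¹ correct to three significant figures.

18.6 μM⁻¹·s⁻¹

kcat = Vmax/[E]total = 66.2/26.3 = 2.52 s⁻¹.
kcat/Km = 2.52/0.135 = 18.6 μM⁻¹·s⁻¹.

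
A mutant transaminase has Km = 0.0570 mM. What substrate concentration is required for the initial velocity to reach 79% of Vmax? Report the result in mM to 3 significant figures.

0.214 mM

v/Vmax = [S]/(Km+[S]) = 0.79, so [S] = Km·0.79/(1 − 0.79) = 0.0570 × 3.762.
[S] = 0.214 mM.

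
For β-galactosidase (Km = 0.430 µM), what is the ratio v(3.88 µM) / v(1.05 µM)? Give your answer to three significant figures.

1.27

The fractional saturations are [S]/(Km+[S]) = 1.05/1.480 = 0.7095 and 3.88/4.310 = 0.9002.
v₂/v₁ is just their ratio: 0.9002/0.7095 = 1.27.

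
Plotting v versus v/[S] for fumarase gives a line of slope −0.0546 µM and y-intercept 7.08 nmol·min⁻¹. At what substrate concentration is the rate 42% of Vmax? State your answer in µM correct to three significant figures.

0.0395 µM

The Eadie–Hofstee slope gives Km = 0.0546 µM (slope = −Km).
v/Vmax = [S]/(Km+[S]) = 0.42 ⇒ [S] = Km·0.42/(1−0.42) = 0.0546 × 0.7241 = 0.0395 µM.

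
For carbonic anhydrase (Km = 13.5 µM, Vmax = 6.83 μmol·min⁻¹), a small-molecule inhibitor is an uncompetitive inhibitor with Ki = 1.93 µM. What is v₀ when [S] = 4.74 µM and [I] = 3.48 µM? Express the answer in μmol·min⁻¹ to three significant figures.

1.21 μmol·min⁻¹

With α = 1 + [I]/Ki = 1 + 3.48/1.93 = 2.803, the uncompetitive rate law is v = (Vmax/α)·[S] / (Km/α + [S]).
v = (6.83/2.803)×4.74 / (13.5/2.803 + 4.74) = 11.55/9.556 = 1.21 μmol·min⁻¹.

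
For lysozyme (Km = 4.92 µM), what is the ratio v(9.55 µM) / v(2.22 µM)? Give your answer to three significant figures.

2.12

The fractional saturations are [S]/(Km+[S]) = 2.22/7.140 = 0.3109 and 9.55/14.47 = 0.6600.
v₂/v₁ is just their ratio: 0.6600/0.3109 = 2.12.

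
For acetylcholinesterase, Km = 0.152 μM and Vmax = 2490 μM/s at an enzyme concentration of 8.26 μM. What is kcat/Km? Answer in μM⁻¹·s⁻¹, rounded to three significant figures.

1980 μM⁻¹·s⁻¹

kcat = Vmax/[E]total = 2490/8.26 = 301 s⁻¹.
kcat/Km = 301/0.152 = 1980 μM⁻¹·s⁻¹.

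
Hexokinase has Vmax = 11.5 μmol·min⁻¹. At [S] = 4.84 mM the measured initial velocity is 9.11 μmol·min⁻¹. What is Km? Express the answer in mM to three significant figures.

1.27 mM

From v = Vmax[S]/(Km+[S]), Km = [S](Vmax − v)/v.
Km = 4.84 × (11.5 − 9.11) / 9.11 = 11.57/9.11 = 1.27 mM.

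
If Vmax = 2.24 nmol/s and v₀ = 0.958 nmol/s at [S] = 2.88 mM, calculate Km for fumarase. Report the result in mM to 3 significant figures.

3.85 mM

From v = Vmax[S]/(Km+[S]), Km = [S](Vmax − v)/v.
Km = 2.88 × (2.24 − 0.958) / 0.958 = 3.692/0.958 = 3.85 mM.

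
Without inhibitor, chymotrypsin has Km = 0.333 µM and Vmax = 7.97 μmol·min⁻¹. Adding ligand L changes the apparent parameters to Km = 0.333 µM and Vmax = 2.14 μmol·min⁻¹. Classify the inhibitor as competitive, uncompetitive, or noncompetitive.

noncompetitive

Vmax decreases (7.97 → 2.14 μmol·min⁻¹) while Km is unchanged — pure noncompetitive inhibition.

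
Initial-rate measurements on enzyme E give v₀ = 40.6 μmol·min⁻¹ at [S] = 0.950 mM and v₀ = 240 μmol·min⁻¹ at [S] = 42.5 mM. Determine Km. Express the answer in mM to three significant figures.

5.38 mM

In reciprocal form, 1/v = (Km/Vmax)·(1/[S]) + 1/Vmax. The two points give (1/[S], 1/v) = (1.053, 0.02463) and (0.02353, 0.004167).
Slope = (0.02463 − 0.004167)/(1.053 − 0.02353) = 0.01989; intercept = 0.02463 − 0.01989×1.053 = 0.003699.
Vmax = 1/intercept = 270 μmol·min⁻¹; Km = slope × Vmax = 0.01989 × 270 = 5.38 mM.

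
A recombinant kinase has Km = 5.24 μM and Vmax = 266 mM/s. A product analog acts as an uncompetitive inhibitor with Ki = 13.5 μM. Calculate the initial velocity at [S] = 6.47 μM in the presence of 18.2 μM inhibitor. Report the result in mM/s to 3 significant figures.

84.2 mM/s

α = 1 + [I]/Ki = 1 + 18.2/13.5 = 2.348.
For an uncompetitive inhibitor, both parameters are divided by α, giving Vmax/α and Km/α: Km,app = 2.23 μM, Vmax,app = 113 mM/s.
v = Vmax,app·[S]/(Km,app + [S]) = 113 × 6.47/(2.23 + 6.47) = 84.2 mM/s.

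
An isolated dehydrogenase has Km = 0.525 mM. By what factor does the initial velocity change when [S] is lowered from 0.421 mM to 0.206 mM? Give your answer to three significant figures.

The fractional saturations are [S]/(Km+[S]) = 0.421/0.9460 = 0.4450 and 0.206/0.7310 = 0.2818.
v₂/v₁ is just their ratio: 0.2818/0.4450 = 0.633.

0.633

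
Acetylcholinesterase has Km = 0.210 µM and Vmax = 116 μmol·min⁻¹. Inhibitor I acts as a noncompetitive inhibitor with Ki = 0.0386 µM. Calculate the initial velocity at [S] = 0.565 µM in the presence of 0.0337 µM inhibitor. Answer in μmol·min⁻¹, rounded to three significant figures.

With α = 1 + [I]/Ki = 1 + 0.0337/0.0386 = 1.873, the noncompetitive rate law is v = (Vmax/α)·[S] / (Km + [S]).
v = (116/1.873)×0.565 / (0.210 + 0.565) = 34.99/0.7750 = 45.1 μmol·min⁻¹.

45.1 μmol·min⁻¹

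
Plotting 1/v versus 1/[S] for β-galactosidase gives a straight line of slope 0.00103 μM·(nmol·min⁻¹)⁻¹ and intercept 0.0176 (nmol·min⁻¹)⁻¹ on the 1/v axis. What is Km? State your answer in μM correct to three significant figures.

y-intercept = 1/Vmax ⇒ Vmax = 56.8 nmol·min⁻¹; slope = Km/Vmax ⇒ Km = slope × Vmax.
Km = 0.00103 × 56.8 = 0.0585 μM.

0.0585 μM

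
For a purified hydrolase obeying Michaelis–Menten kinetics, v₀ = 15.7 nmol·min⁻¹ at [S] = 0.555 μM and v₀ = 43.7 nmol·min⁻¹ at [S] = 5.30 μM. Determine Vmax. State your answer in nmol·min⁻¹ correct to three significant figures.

55.2 nmol·min⁻¹

In reciprocal form, 1/v = (Km/Vmax)·(1/[S]) + 1/Vmax. The two points give (1/[S], 1/v) = (1.802, 0.06369) and (0.1887, 0.02288).
Slope = (0.06369 − 0.02288)/(1.802 − 0.1887) = 0.02530; intercept = 0.06369 − 0.02530×1.802 = 0.01811.
Vmax = 1/intercept = 55.2 nmol·min⁻¹; Km = slope × Vmax = 0.02530 × 55.2 = 1.40 μM.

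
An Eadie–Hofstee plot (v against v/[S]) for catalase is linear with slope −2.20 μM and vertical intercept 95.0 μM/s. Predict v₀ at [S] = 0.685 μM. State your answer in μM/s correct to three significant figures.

In the Eadie–Hofstee form v = Vmax − Km·(v/[S]), the slope is −Km and the intercept is Vmax, so Km = 2.20 μM and Vmax = 95.0 μM/s.
v = 95.0 × 0.685/(2.20 + 0.685) = 22.6 μM/s.

22.6 μM/s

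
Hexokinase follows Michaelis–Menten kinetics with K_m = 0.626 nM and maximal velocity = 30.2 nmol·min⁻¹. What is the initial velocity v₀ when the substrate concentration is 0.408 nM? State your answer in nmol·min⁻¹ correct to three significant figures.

11.9 nmol·min⁻¹

v = Vmax·[S]/(Km + [S]) = 30.2 × 0.408 / (0.626 + 0.408)
  = 12.32 / 1.034 = 11.9 nmol·min⁻¹.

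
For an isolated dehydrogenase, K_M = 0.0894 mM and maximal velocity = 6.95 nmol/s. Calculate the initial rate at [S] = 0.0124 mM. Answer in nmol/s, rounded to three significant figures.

v = Vmax·[S]/(Km + [S]) = 6.95 × 0.0124 / (0.0894 + 0.0124)
  = 0.08618 / 0.1018 = 0.847 nmol/s.

0.847 nmol/s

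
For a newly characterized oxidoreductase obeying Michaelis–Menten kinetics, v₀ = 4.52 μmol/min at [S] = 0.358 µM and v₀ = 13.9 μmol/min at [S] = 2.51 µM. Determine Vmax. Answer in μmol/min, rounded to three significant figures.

From v = Vmax[S]/(Km+[S]), each point gives Vmax = v(Km+[S])/[S].
Equating: 4.52(Km+0.358)/0.358 = 13.9(Km+2.51)/2.51.
12.63·Km + 4.52 = 5.538·Km + 13.9, so (12.63 − 5.538)·Km = 13.9 − 4.52.
Km = 9.380/7.088 = 1.32 µM; then Vmax = 4.52(1.32+0.358)/0.358 = 21.2 μmol/min.

21.2 μmol/min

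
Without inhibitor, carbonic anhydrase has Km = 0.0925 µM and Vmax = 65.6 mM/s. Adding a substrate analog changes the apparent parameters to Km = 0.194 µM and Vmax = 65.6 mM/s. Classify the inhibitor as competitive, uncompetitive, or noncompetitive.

Km increases (0.0925 → 0.194 µM) while Vmax is unchanged — the hallmark of competitive inhibition.

competitive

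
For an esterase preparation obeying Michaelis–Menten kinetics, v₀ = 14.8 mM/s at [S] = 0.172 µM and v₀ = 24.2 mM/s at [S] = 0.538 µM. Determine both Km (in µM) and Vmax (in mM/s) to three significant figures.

Km = 0.229 µM; Vmax = 34.5 mM/s

From v = Vmax[S]/(Km+[S]), each point gives Vmax = v(Km+[S])/[S].
Equating: 14.8(Km+0.172)/0.172 = 24.2(Km+0.538)/0.538.
86.05·Km + 14.8 = 44.98·Km + 24.2, so (86.05 − 44.98)·Km = 24.2 − 14.8.
Km = 9.400/41.07 = 0.229 µM; then Vmax = 14.8(0.229+0.172)/0.172 = 34.5 mM/s.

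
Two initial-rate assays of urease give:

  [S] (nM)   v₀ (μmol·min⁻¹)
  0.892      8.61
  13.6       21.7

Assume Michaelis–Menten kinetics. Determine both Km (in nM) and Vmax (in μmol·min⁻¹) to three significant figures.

In reciprocal form, 1/v = (Km/Vmax)·(1/[S]) + 1/Vmax. The two points give (1/[S], 1/v) = (1.121, 0.1161) and (0.07353, 0.04608).
Slope = (0.1161 − 0.04608)/(1.121 − 0.07353) = 0.06688; intercept = 0.1161 − 0.06688×1.121 = 0.04117.
Vmax = 1/intercept = 24.3 μmol·min⁻¹; Km = slope × Vmax = 0.06688 × 24.3 = 1.62 nM.

Km = 1.62 nM; Vmax = 24.3 μmol·min⁻¹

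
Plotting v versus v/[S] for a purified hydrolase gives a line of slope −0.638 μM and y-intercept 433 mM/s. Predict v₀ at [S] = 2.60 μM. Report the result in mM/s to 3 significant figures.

In the Eadie–Hofstee form v = Vmax − Km·(v/[S]), the slope is −Km and the intercept is Vmax, so Km = 0.638 μM and Vmax = 433 mM/s.
v = 433 × 2.60/(0.638 + 2.60) = 348 mM/s.

348 mM/s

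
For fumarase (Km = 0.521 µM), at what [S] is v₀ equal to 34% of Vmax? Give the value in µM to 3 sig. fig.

v/Vmax = [S]/(Km+[S]) = 0.34, so [S] = Km·0.34/(1 − 0.34) = 0.521 × 0.5152.
[S] = 0.268 µM.

0.268 µM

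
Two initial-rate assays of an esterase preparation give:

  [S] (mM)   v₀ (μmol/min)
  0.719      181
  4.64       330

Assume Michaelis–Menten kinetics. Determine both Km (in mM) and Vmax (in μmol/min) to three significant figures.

From v = Vmax[S]/(Km+[S]), each point gives Vmax = v(Km+[S])/[S].
Equating: 181(Km+0.719)/0.719 = 330(Km+4.64)/4.64.
251.7·Km + 181 = 71.12·Km + 330, so (251.7 − 71.12)·Km = 330 − 181.
Km = 149.0/180.6 = 0.825 mM; then Vmax = 181(0.825+0.719)/0.719 = 389 μmol/min.

Km = 0.825 mM; Vmax = 389 μmol/min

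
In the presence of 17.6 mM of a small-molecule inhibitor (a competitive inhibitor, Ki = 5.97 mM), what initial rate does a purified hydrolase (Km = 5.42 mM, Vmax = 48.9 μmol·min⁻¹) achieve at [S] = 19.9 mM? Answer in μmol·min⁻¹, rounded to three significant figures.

23.6 μmol·min⁻¹

With α = 1 + [I]/Ki = 1 + 17.6/5.97 = 3.948, the competitive rate law is v = Vmax[S] / (αKm + [S]).
v = 48.9×19.9 / (3.948×5.42 + 19.9) = 973.1/41.30 = 23.6 μmol·min⁻¹.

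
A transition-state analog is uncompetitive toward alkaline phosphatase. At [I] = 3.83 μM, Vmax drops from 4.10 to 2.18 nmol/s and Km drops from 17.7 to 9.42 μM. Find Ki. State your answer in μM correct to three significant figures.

4.35 μM

Uncompetitive: Vmax,app = Vmax/α (and Km,app = Km/α) with α = 1 + [I]/Ki.
α = Vmax/Vmax,app = 4.10/2.18 = 1.881.
Since α = 1 + [I]/Ki, [I]/Ki = 1.881 − 1 = 0.8807 and Ki = 3.83/0.8807 = 4.35 μM.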